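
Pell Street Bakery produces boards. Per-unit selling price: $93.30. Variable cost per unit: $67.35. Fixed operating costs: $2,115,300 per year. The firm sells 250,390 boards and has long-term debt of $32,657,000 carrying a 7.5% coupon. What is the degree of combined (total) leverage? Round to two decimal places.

3.36

Total contribution margin = 250,390 × $25.95 = $6,497,620.50.
Operating income = contribution − fixed costs = $6,497,620.50 − $2,115,300 = $4,382,320.50. Interest = $2,449,275.00.
DOL = $6,497,620.50 ÷ $4,382,320.50 = 1.4827; DFL = $4,382,320.50 ÷ $1,933,045.50 = 2.2671.
Combined leverage = 1.4827 × 2.2671 = 3.3614.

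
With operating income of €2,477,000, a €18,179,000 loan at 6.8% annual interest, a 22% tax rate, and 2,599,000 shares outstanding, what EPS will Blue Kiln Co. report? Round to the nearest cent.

Pre-tax income = €2,477,000 − €1,236,172.00 = €1,240,828.00.
After tax at 22%: net income = €1,240,828.00 × 0.78 = €967,845.84.
EPS = €967,845.84 ÷ 2,599,000 = €0.37.

€0.37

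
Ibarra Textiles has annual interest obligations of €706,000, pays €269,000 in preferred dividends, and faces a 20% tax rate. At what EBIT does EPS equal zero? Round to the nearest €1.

Grossing the preferred dividend up to pre-tax terms: €269,000 / (1 − 0.20) = €336,250.00.
Financial break-even EBIT = interest + D_p ÷ (1 − t) = €706,000 + €336,250.00 = €1,042,250.00.

€1,042,250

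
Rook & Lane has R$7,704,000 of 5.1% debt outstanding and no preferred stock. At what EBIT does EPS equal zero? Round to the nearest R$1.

R$392,904

Annual interest = 5.1% × R$7,704,000 = R$392,904.00.
Without preferred stock the financial break-even is simply EBIT = interest = R$392,904.00.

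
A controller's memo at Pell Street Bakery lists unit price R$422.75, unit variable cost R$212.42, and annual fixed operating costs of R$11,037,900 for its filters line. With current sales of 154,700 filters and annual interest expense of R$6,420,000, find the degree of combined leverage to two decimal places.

At 154,700 units, contribution = 154,700 × R$210.33 = R$32,538,051.00.
Operating income = contribution − fixed costs = R$32,538,051.00 − R$11,037,900 = R$21,500,151.00. Interest = R$6,420,000.00, so EBIT − I = R$15,080,151.00.
DCL = contribution ÷ (EBIT − I) = R$32,538,051.00 ÷ R$15,080,151.00 = 2.1577.

2.16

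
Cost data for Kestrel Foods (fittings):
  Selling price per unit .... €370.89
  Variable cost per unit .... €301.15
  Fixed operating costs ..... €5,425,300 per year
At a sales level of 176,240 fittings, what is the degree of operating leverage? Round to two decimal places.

1.79

Total contribution margin = 176,240 × €69.74 = €12,290,977.60.
EBIT = €12,290,977.60 − €5,425,300 = €6,865,677.60.
Degree of operating leverage = €12,290,977.60 / €6,865,677.60 = 1.7902.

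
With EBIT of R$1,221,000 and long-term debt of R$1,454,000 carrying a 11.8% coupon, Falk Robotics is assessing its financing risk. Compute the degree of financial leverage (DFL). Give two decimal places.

Interest = R$171,572.00.
DFL = EBIT ÷ (EBIT − I) = R$1,221,000 ÷ (R$1,221,000 − R$171,572.00) = R$1,221,000 ÷ R$1,049,428.00 = 1.1635.

1.16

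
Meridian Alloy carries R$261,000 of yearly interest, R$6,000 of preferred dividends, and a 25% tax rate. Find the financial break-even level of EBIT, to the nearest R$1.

Preferred dividends are paid after tax, so their pre-tax equivalent is R$6,000 ÷ (1 − 0.25) = R$8,000.00.
EPS = 0 when EBIT covers interest plus the pre-tax preferred burden: R$261,000 + R$8,000.00 = R$269,000.00.

R$269,000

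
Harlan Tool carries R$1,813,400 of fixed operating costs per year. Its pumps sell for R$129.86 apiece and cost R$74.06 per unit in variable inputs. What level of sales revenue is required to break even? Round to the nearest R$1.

R$4,220,217

Contribution margin per unit = R$129.86 − R$74.06 = R$55.80, a CM ratio of R$55.80 ÷ R$129.86 = 0.4297.
Break-even revenue = fixed costs × price ÷ CM = R$1,813,400 × R$129.86 ÷ R$55.80 = R$4,220,217.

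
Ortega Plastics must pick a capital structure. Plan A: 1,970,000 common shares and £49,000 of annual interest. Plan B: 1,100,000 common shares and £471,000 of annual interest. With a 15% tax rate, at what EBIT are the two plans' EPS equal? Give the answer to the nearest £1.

£1,004,563

At indifference, (EBIT − 49,000)(1 − t)/1,970,000 = (EBIT − 471,000)(1 − t)/1,100,000.
Cancelling (1 − t) and cross-multiplying: 1,100,000·(EBIT − 49,000) = 1,970,000·(EBIT − 471,000).
Solving, EBIT = (471,000·1,970,000 − 49,000·1,100,000) / (1,970,000 − 1,100,000) = 873,970,000,000 / 870,000 = 1,004,563.22.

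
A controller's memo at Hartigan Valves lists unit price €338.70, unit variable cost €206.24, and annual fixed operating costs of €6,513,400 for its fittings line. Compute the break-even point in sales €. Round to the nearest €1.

€16,654,753

CM per unit = €338.70 − €206.24 = €132.46; CM ratio = €132.46 / €338.70 = 0.3911.
Break-even revenue = fixed costs × price ÷ CM = €6,513,400 × €338.70 ÷ €132.46 = €16,654,753.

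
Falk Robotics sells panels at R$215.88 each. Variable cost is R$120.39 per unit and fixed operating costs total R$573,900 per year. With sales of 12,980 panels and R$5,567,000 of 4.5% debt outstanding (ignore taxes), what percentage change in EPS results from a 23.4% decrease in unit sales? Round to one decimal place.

-69.9%

At 12,980 units, contribution = 12,980 × R$95.49 = R$1,239,460.20.
Operating income = contribution − fixed costs = R$1,239,460.20 − R$573,900 = R$665,560.20.
Interest = R$250,515.00, so EBIT − I = R$415,045.20.
Degree of combined leverage = contribution ÷ (EBIT − I) = R$1,239,460.20 ÷ R$415,045.20 = 2.9863.
%ΔEPS = DCL × %ΔSales = 2.9863 × -23.4% = -69.9%.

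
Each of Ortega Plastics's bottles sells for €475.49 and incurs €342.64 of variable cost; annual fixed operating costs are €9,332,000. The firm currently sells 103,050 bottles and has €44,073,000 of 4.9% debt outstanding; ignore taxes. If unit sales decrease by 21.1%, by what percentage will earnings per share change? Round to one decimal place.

-131.4%

Contribution at this volume is 103,050 × €132.85 = €13,690,192.50.
Operating income = contribution − fixed costs = €13,690,192.50 − €9,332,000 = €4,358,192.50.
After interest of €2,159,577.00, pre-tax earnings = €2,198,615.50.
DCL = total CM / (EBIT − I) = €13,690,192.50 / €2,198,615.50 = 6.2267.
EPS therefore changes by 6.2267 × (-21.1%) = -131.4%.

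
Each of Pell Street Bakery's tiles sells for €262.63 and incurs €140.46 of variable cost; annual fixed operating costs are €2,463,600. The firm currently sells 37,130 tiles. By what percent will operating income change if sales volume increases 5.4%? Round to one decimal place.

+11.8%

Contribution at this volume is 37,130 × €122.17 = €4,536,172.10.
Operating income = contribution − fixed costs = €4,536,172.10 − €2,463,600 = €2,072,572.10.
DOL = contribution ÷ EBIT = €4,536,172.10 ÷ €2,072,572.10 = 2.1887.
So EBIT moves 2.1887 × (+5.4%) = +11.8%.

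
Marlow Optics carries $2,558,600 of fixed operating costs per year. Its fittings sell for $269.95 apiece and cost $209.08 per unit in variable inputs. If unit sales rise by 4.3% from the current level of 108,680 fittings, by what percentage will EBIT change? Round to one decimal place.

Contribution at this volume is 108,680 × $60.87 = $6,615,351.60.
Subtracting fixed costs: EBIT = $6,615,351.60 − $2,558,600 = $4,056,751.60.
DOL = contribution ÷ EBIT = $6,615,351.60 ÷ $4,056,751.60 = 1.6307.
%ΔEBIT = DOL × %ΔSales = 1.6307 × +4.3% = +7.0%.

+7.0%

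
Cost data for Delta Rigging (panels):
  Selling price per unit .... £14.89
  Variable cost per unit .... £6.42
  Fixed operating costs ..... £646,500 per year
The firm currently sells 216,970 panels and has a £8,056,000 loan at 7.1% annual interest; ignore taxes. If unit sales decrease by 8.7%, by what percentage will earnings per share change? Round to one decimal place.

-25.8%

At 216,970 units, contribution = 216,970 × £8.47 = £1,837,735.90.
EBIT = £1,837,735.90 − £646,500 = £1,191,235.90.
After interest of £571,976.00, pre-tax earnings = £619,259.90.
DCL = total CM / (EBIT − I) = £1,837,735.90 / £619,259.90 = 2.9676.
EPS therefore changes by 2.9676 × (-8.7%) = -25.8%.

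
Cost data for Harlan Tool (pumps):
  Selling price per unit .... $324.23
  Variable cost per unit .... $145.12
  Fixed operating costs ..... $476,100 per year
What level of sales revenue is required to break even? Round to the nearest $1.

$861,850

Contribution margin per unit = $324.23 − $145.12 = $179.11, a CM ratio of $179.11 ÷ $324.23 = 0.5524.
Break-even sales = FC ÷ CM ratio = $476,100 × $324.23 / $179.11 = $861,850.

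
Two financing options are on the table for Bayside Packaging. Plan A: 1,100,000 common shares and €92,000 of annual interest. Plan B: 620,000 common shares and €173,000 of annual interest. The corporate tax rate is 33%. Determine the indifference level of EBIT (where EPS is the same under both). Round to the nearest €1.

€277,625

Set EPS_A = EPS_B: (EBIT − €92,000)(1 − 0.33) ÷ 1,100,000 = (EBIT − €173,000)(1 − 0.33) ÷ 620,000.
Cancelling (1 − t) and cross-multiplying: 620,000·(EBIT − 92,000) = 1,100,000·(EBIT − 173,000).
EBIT × (1,100,000 − 620,000) = 173,000 × 1,100,000 − 92,000 × 620,000 = 133,260,000,000, so EBIT = 133,260,000,000 ÷ 480,000 = 277,625.00.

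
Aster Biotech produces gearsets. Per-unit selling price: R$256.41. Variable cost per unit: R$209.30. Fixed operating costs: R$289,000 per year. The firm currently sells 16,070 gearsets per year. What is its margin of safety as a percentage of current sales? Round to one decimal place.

Each unit contributes R$256.41 − R$209.30 = R$47.11. Break-even units = R$289,000 ÷ R$47.11 = 6,134.58; break-even revenue = 6,134.58 × R$256.41 = R$1,572,967.31.
Current sales = 16,070 × R$256.41 = R$4,120,508.70.
Margin of safety = (R$4,120,508.70 − R$1,572,967.31) ÷ R$4,120,508.70 = 61.8%.

61.8%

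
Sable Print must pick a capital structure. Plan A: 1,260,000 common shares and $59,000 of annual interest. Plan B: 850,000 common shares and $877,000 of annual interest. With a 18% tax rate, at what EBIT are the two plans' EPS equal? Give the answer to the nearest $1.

$2,572,854

Set EPS_A = EPS_B: (EBIT − $59,000)(1 − 0.18) ÷ 1,260,000 = (EBIT − $877,000)(1 − 0.18) ÷ 850,000.
The (1 − t) factor cancels: (EBIT − 59,000) × 850,000 = (EBIT − 877,000) × 1,260,000.
EBIT × (1,260,000 − 850,000) = 877,000 × 1,260,000 − 59,000 × 850,000 = 1,054,870,000,000, so EBIT = 1,054,870,000,000 ÷ 410,000 = 2,572,853.66.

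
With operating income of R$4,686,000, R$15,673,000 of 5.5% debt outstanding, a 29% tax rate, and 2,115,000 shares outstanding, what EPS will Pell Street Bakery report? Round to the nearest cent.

R$1.28

Interest = R$862,015.00, so EBT = R$4,686,000 − R$862,015.00 = R$3,823,985.00.
Net income = R$3,823,985.00 × (1 − 0.29) = R$2,715,029.35.
Per share: R$2,715,029.35 / 2,115,000 shares = R$1.28.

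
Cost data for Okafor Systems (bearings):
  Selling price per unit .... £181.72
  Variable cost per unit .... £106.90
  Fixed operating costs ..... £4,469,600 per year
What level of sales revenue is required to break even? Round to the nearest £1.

Contribution margin per unit = £181.72 − £106.90 = £74.82, a CM ratio of £74.82 ÷ £181.72 = 0.4117.
Break-even revenue = fixed costs × price ÷ CM = £4,469,600 × £181.72 ÷ £74.82 = £10,855,596.

£10,855,596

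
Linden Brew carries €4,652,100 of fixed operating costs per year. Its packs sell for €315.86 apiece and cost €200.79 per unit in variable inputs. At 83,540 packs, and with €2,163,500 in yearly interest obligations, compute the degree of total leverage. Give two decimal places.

3.44

Total contribution margin = 83,540 × €115.07 = €9,612,947.80.
Operating income = contribution − fixed costs = €9,612,947.80 − €4,652,100 = €4,960,847.80. Interest = €2,163,500.00.
DOL = €9,612,947.80 ÷ €4,960,847.80 = 1.9378; DFL = €4,960,847.80 ÷ €2,797,347.80 = 1.7734.
DCL = DOL × DFL = 1.9378 × 1.7734 = 3.4365.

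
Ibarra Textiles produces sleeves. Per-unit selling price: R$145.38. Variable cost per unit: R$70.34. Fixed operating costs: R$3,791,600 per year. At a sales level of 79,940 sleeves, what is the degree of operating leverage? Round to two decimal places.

2.72

Contribution at this volume is 79,940 × R$75.04 = R$5,998,697.60.
EBIT = R$5,998,697.60 − R$3,791,600 = R$2,207,097.60.
So DOL = total CM / EBIT = R$5,998,697.60 / R$2,207,097.60 = 2.7179.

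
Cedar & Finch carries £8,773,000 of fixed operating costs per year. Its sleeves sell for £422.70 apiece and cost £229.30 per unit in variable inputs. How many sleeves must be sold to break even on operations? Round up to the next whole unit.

45,362 sleeves

Each unit contributes £422.70 − £229.30 = £193.40.
Break-even volume = fixed costs ÷ CM per unit = £8,773,000 ÷ £193.40 = 45,361.94, so 45,362 sleeves.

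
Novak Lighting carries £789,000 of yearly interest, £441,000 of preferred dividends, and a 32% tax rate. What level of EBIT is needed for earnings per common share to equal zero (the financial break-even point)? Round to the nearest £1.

Grossing the preferred dividend up to pre-tax terms: £441,000 / (1 − 0.32) = £648,529.41.
Financial break-even EBIT = interest + D_p ÷ (1 − t) = £789,000 + £648,529.41 = £1,437,529.41.

£1,437,529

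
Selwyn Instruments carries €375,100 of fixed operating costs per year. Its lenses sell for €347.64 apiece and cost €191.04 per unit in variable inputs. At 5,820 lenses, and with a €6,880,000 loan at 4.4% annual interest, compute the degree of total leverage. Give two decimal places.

3.90

Total contribution margin = 5,820 × €156.60 = €911,412.00.
EBIT = €911,412.00 − €375,100 = €536,312.00. Interest = €302,720.00.
DOL = €911,412.00 ÷ €536,312.00 = 1.6994; DFL = €536,312.00 ÷ €233,592.00 = 2.2959.
DCL = DOL × DFL = 1.6994 × 2.2959 = 3.9017.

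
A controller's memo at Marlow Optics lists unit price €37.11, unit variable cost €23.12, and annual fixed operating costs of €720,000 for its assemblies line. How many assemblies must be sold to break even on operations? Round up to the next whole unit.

Unit CM = price − variable cost = €37.11 − €23.12 = €13.99.
Break-even volume = fixed costs ÷ CM per unit = €720,000 ÷ €13.99 = 51,465.33, so 51,466 assemblies.

51,466 assemblies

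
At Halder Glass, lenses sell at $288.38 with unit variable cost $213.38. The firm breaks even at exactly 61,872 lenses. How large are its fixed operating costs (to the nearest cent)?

Unit CM = price − variable cost = $288.38 − $213.38 = $75.00.
Since BE = FC / CM, FC = 61,872 × $75.00 = $4,640,400.00.

$4,640,400.00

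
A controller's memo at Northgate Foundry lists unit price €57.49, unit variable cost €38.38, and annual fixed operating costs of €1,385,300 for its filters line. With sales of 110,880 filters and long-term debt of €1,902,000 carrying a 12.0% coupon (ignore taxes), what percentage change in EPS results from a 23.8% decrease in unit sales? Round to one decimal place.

Contribution at this volume is 110,880 × €19.11 = €2,118,916.80.
Subtracting fixed costs: EBIT = €2,118,916.80 − €1,385,300 = €733,616.80.
After interest of €228,240.00, pre-tax earnings = €505,376.80.
DCL = total CM / (EBIT − I) = €2,118,916.80 / €505,376.80 = 4.1927.
EPS therefore changes by 4.1927 × (-23.8%) = -99.8%.

-99.8%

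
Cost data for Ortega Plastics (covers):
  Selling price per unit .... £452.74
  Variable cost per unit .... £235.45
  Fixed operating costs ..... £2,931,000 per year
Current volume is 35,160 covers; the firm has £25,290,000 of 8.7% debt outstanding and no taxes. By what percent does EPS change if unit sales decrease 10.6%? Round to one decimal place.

-32.3%

Contribution at this volume is 35,160 × £217.29 = £7,639,916.40.
EBIT = £7,639,916.40 − £2,931,000 = £4,708,916.40.
After interest of £2,200,230.00, pre-tax earnings = £2,508,686.40.
Degree of combined leverage = contribution ÷ (EBIT − I) = £7,639,916.40 ÷ £2,508,686.40 = 3.0454.
%ΔEPS = DCL × %ΔSales = 3.0454 × -10.6% = -32.3%.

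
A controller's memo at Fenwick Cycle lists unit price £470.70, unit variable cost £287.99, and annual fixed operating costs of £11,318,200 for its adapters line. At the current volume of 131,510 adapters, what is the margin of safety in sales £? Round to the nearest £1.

Contribution margin per unit = £470.70 − £287.99 = £182.71. Break-even units = £11,318,200 ÷ £182.71 = 61,946.25; break-even revenue = 61,946.25 × £470.70 = £29,158,101.58.
Actual sales revenue = 131,510 × £470.70 = £61,901,757.00.
Margin of safety = £61,901,757.00 − £29,158,101.58 = £32,743,655.

£32,743,655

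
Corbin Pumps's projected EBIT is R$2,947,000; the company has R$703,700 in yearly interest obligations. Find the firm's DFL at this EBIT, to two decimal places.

1.31

Annual interest charges come to R$703,700.00.
DFL = EBIT ÷ (EBIT − I) = R$2,947,000 ÷ (R$2,947,000 − R$703,700.00) = R$2,947,000 ÷ R$2,243,300.00 = 1.3137.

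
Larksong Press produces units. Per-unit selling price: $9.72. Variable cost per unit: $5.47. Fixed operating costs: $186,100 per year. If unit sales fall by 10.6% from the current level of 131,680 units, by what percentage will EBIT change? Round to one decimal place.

-15.9%

Contribution at this volume is 131,680 × $4.25 = $559,640.00.
EBIT = $559,640.00 − $186,100 = $373,540.00.
So DOL = total CM / EBIT = $559,640.00 / $373,540.00 = 1.4982.
Operating income changes by 1.4982 × -10.6% = -15.9%.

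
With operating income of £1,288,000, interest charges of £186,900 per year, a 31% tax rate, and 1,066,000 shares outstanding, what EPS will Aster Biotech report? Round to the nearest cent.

Interest = £186,900.00, so EBT = £1,288,000 − £186,900.00 = £1,101,100.00.
Net income = £1,101,100.00 × (1 − 0.31) = £759,759.00.
EPS = £759,759.00 ÷ 1,066,000 = £0.71.

£0.71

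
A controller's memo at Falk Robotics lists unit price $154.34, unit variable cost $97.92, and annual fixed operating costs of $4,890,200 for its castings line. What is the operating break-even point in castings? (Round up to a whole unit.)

Unit CM = price − variable cost = $154.34 − $97.92 = $56.42.
Break-even volume = fixed costs ÷ CM per unit = $4,890,200 ÷ $56.42 = 86,674.94, so 86,675 castings.

86,675 castings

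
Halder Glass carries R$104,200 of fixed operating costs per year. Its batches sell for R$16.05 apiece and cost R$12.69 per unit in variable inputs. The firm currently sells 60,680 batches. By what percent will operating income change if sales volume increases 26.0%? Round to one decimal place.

Total contribution margin = 60,680 × R$3.36 = R$203,884.80.
Subtracting fixed costs: EBIT = R$203,884.80 − R$104,200 = R$99,684.80.
Degree of operating leverage = R$203,884.80 / R$99,684.80 = 2.0453.
Operating income changes by 2.0453 × +26.0% = +53.2%.

+53.2%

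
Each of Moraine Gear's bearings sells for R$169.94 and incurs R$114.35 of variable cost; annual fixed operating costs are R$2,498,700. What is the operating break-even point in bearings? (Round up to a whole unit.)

Unit CM = price − variable cost = R$169.94 − R$114.35 = R$55.59.
Units to break even: R$2,498,700 ÷ R$55.59 = 44,948.73, rounded up to 44,949.

44,949 bearings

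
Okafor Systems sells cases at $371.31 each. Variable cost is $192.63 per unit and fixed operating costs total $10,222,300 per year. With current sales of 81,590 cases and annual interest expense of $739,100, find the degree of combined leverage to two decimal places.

4.03

At 81,590 units, contribution = 81,590 × $178.68 = $14,578,501.20.
EBIT = $14,578,501.20 − $10,222,300 = $4,356,201.20. Interest = $739,100.00.
DOL = $14,578,501.20 ÷ $4,356,201.20 = 3.3466; DFL = $4,356,201.20 ÷ $3,617,101.20 = 1.2043.
Combined leverage = 3.3466 × 1.2043 = 4.0303.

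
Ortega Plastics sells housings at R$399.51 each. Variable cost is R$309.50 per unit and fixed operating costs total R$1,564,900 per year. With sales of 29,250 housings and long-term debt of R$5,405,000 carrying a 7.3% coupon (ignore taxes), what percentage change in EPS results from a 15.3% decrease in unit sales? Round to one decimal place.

-59.8%

Contribution at this volume is 29,250 × R$90.01 = R$2,632,792.50.
EBIT = R$2,632,792.50 − R$1,564,900 = R$1,067,892.50.
Interest = R$394,565.00, so EBIT − I = R$673,327.50.
DCL = total CM / (EBIT − I) = R$2,632,792.50 / R$673,327.50 = 3.9101.
EPS therefore changes by 3.9101 × (-15.3%) = -59.8%.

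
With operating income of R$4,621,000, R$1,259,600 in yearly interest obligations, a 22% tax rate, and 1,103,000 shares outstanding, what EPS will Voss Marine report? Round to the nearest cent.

R$2.38

Pre-tax income = R$4,621,000 − R$1,259,600.00 = R$3,361,400.00.
Net income = R$3,361,400.00 × (1 − 0.22) = R$2,621,892.00.
EPS = R$2,621,892.00 ÷ 1,103,000 = R$2.38.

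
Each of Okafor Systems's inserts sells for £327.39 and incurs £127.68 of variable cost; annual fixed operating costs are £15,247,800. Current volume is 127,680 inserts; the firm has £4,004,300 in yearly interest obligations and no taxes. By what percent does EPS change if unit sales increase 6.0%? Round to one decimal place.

+24.5%

Total contribution margin = 127,680 × £199.71 = £25,498,972.80.
EBIT = £25,498,972.80 − £15,247,800 = £10,251,172.80.
Interest = £4,004,300.00, so EBIT − I = £6,246,872.80.
Degree of combined leverage = contribution ÷ (EBIT − I) = £25,498,972.80 ÷ £6,246,872.80 = 4.0819.
%ΔEPS = DCL × %ΔSales = 4.0819 × +6.0% = +24.5%.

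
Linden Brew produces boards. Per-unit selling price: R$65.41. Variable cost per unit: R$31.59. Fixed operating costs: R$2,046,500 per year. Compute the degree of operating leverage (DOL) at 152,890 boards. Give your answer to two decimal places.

1.66

Contribution at this volume is 152,890 × R$33.82 = R$5,170,739.80.
Subtracting fixed costs: EBIT = R$5,170,739.80 − R$2,046,500 = R$3,124,239.80.
Degree of operating leverage = R$5,170,739.80 / R$3,124,239.80 = 1.6550.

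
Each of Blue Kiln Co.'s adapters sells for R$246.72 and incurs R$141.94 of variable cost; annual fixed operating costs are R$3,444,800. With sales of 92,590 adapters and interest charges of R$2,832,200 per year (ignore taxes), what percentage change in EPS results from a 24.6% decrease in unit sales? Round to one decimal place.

-69.7%

Total contribution margin = 92,590 × R$104.78 = R$9,701,580.20.
Subtracting fixed costs: EBIT = R$9,701,580.20 − R$3,444,800 = R$6,256,780.20.
Interest = R$2,832,200.00, so EBIT − I = R$3,424,580.20.
DCL = total CM / (EBIT − I) = R$9,701,580.20 / R$3,424,580.20 = 2.8329.
EPS therefore changes by 2.8329 × (-24.6%) = -69.7%.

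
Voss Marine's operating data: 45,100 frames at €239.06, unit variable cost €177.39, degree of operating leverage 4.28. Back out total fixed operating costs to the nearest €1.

€2,131,477

At 45,100 units, contribution = 45,100 × €61.67 = €2,781,317.00.
Since DOL = CM ÷ EBIT, EBIT = €2,781,317.00 ÷ 4.28 = €649,840.42.
Fixed costs = CM − EBIT = €2,781,317.00 − €649,840.42 = €2,131,477.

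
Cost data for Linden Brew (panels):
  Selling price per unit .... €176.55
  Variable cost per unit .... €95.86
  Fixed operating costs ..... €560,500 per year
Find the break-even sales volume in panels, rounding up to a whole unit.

Contribution margin per unit = €176.55 − €95.86 = €80.69.
Break-even Q = €560,500 / €80.69 = 6,946.34 → 6,947 panels.

6,947 panels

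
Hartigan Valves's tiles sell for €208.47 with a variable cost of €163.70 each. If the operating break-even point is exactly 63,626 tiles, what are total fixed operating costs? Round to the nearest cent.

€2,848,536.02

Unit CM = price − variable cost = €208.47 − €163.70 = €44.77.
Since BE = FC / CM, FC = 63,626 × €44.77 = €2,848,536.02.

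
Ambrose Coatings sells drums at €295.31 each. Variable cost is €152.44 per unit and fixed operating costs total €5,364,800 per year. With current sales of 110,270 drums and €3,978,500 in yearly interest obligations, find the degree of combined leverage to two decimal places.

2.46

At 110,270 units, contribution = 110,270 × €142.87 = €15,754,274.90.
Subtracting fixed costs: EBIT = €15,754,274.90 − €5,364,800 = €10,389,474.90. Interest = €3,978,500.00.
DOL = €15,754,274.90 ÷ €10,389,474.90 = 1.5164; DFL = €10,389,474.90 ÷ €6,410,974.90 = 1.6206.
DCL = DOL × DFL = 1.5164 × 1.6206 = 2.4575.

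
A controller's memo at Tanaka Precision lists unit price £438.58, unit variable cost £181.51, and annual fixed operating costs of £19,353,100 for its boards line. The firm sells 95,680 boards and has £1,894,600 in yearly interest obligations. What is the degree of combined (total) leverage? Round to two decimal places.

7.34

At 95,680 units, contribution = 95,680 × £257.07 = £24,596,457.60.
Operating income = contribution − fixed costs = £24,596,457.60 − £19,353,100 = £5,243,357.60. Interest = £1,894,600.00, so EBIT − I = £3,348,757.60.
Degree of total leverage = total CM / (EBIT − interest) = £24,596,457.60 / £3,348,757.60 = 7.3450.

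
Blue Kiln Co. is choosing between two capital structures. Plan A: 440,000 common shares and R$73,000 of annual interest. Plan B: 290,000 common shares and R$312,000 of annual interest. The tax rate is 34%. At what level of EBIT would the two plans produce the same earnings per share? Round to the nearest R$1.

R$774,067

Set EPS_A = EPS_B: (EBIT − R$73,000)(1 − 0.34) ÷ 440,000 = (EBIT − R$312,000)(1 − 0.34) ÷ 290,000.
Cancelling (1 − t) and cross-multiplying: 290,000·(EBIT − 73,000) = 440,000·(EBIT − 312,000).
Solving, EBIT = (312,000·440,000 − 73,000·290,000) / (440,000 − 290,000) = 116,110,000,000 / 150,000 = 774,066.67.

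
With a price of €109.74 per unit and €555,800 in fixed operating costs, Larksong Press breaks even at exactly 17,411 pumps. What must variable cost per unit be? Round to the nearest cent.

Contribution per unit must be FC / Q = €555,800 / 17,411 = €31.9223.
Variable cost per unit = €109.74 − €31.9223 = €77.82.

€77.82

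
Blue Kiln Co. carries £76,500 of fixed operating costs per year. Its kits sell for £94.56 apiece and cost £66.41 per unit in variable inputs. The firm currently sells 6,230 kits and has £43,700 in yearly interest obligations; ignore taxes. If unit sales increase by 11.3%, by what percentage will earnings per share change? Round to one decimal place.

+35.9%

Contribution at this volume is 6,230 × £28.15 = £175,374.50.
EBIT = £175,374.50 − £76,500 = £98,874.50.
After interest of £43,700.00, pre-tax earnings = £55,174.50.
DCL = total CM / (EBIT − I) = £175,374.50 / £55,174.50 = 3.1785.
EPS therefore changes by 3.1785 × (+11.3%) = +35.9%.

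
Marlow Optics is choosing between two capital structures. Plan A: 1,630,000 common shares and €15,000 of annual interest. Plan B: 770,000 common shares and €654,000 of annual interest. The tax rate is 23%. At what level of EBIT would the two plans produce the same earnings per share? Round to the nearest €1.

€1,226,128

At indifference, (EBIT − 15,000)(1 − t)/1,630,000 = (EBIT − 654,000)(1 − t)/770,000.
The (1 − t) factor cancels: (EBIT − 15,000) × 770,000 = (EBIT − 654,000) × 1,630,000.
Solving, EBIT = (654,000·1,630,000 − 15,000·770,000) / (1,630,000 − 770,000) = 1,054,470,000,000 / 860,000 = 1,226,127.91.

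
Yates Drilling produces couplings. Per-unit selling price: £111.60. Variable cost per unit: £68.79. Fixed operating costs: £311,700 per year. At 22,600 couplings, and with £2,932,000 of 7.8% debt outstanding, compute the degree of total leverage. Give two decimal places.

Total contribution margin = 22,600 × £42.81 = £967,506.00.
Subtracting fixed costs: EBIT = £967,506.00 − £311,700 = £655,806.00. Interest = £228,696.00, so EBIT − I = £427,110.00.
Degree of total leverage = total CM / (EBIT − interest) = £967,506.00 / £427,110.00 = 2.2652.

2.27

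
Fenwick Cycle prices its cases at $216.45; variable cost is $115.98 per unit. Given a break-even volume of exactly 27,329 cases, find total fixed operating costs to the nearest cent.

Each unit contributes $216.45 − $115.98 = $100.47.
Since BE = FC / CM, FC = 27,329 × $100.47 = $2,745,744.63.

$2,745,744.63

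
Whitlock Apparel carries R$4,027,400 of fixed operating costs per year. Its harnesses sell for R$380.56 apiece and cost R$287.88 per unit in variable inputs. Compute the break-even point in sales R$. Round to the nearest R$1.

Contribution margin per unit = R$380.56 − R$287.88 = R$92.68, a CM ratio of R$92.68 ÷ R$380.56 = 0.2435.
Break-even revenue = fixed costs × price ÷ CM = R$4,027,400 × R$380.56 ÷ R$92.68 = R$16,537,196.

R$16,537,196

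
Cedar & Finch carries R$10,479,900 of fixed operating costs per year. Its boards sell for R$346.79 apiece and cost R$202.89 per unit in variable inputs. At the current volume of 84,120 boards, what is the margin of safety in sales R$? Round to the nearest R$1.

R$3,916,071

Each unit contributes R$346.79 − R$202.89 = R$143.90. Break-even units = R$10,479,900 ÷ R$143.90 = 72,827.66; break-even revenue = 72,827.66 × R$346.79 = R$25,255,903.55.
Actual sales revenue = 84,120 × R$346.79 = R$29,171,974.80.
Margin of safety = R$29,171,974.80 − R$25,255,903.55 = R$3,916,071.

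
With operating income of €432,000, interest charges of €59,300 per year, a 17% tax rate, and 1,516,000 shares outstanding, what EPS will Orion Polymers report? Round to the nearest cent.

Pre-tax income = €432,000 − €59,300.00 = €372,700.00.
Net income = €372,700.00 × (1 − 0.17) = €309,341.00.
EPS = €309,341.00 ÷ 1,516,000 = €0.20.

€0.20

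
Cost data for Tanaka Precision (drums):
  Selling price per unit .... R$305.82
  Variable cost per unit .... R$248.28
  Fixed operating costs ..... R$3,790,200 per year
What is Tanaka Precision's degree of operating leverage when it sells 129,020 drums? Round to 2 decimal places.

2.04

Contribution at this volume is 129,020 × R$57.54 = R$7,423,810.80.
EBIT = R$7,423,810.80 − R$3,790,200 = R$3,633,610.80.
So DOL = total CM / EBIT = R$7,423,810.80 / R$3,633,610.80 = 2.0431.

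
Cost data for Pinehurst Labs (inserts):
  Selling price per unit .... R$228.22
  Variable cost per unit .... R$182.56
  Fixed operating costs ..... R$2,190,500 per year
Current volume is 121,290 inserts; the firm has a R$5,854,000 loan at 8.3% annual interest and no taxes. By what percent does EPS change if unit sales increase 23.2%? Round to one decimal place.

Contribution at this volume is 121,290 × R$45.66 = R$5,538,101.40.
Operating income = contribution − fixed costs = R$5,538,101.40 − R$2,190,500 = R$3,347,601.40.
Interest = R$485,882.00, so EBIT − I = R$2,861,719.40.
DCL = total CM / (EBIT − I) = R$5,538,101.40 / R$2,861,719.40 = 1.9352.
%ΔEPS = DCL × %ΔSales = 1.9352 × +23.2% = +44.9%.

+44.9%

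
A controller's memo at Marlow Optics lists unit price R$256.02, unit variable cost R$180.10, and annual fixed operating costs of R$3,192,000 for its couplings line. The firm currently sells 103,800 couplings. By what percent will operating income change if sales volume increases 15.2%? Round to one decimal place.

+25.5%

Total contribution margin = 103,800 × R$75.92 = R$7,880,496.00.
Subtracting fixed costs: EBIT = R$7,880,496.00 − R$3,192,000 = R$4,688,496.00.
So DOL = total CM / EBIT = R$7,880,496.00 / R$4,688,496.00 = 1.6808.
%ΔEBIT = DOL × %ΔSales = 1.6808 × +15.2% = +25.5%.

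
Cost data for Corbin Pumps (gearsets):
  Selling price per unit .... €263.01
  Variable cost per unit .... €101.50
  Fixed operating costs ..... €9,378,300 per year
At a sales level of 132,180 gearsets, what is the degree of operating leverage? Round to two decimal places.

1.78

Total contribution margin = 132,180 × €161.51 = €21,348,391.80.
Operating income = contribution − fixed costs = €21,348,391.80 − €9,378,300 = €11,970,091.80.
DOL = contribution ÷ EBIT = €21,348,391.80 ÷ €11,970,091.80 = 1.7835.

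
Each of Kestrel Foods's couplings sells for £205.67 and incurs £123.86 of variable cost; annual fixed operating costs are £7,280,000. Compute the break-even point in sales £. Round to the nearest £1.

£18,301,890

CM per unit = £205.67 − £123.86 = £81.81; CM ratio = £81.81 / £205.67 = 0.3978.
Break-even sales = FC ÷ CM ratio = £7,280,000 × £205.67 / £81.81 = £18,301,890.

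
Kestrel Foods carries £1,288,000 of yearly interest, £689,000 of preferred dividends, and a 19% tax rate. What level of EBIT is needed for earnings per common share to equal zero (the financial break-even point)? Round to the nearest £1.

£2,138,617

Preferred dividends are paid after tax, so their pre-tax equivalent is £689,000 ÷ (1 − 0.19) = £850,617.28.
Financial break-even EBIT = interest + D_p ÷ (1 − t) = £1,288,000 + £850,617.28 = £2,138,617.28.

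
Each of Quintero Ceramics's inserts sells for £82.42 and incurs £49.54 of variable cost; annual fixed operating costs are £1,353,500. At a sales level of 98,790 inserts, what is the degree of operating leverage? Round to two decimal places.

At 98,790 units, contribution = 98,790 × £32.88 = £3,248,215.20.
Subtracting fixed costs: EBIT = £3,248,215.20 − £1,353,500 = £1,894,715.20.
DOL = contribution ÷ EBIT = £3,248,215.20 ÷ £1,894,715.20 = 1.7144.

1.71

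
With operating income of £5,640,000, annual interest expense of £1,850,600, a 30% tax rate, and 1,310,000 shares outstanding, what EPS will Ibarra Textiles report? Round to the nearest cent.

Pre-tax income = £5,640,000 − £1,850,600.00 = £3,789,400.00.
Net income = £3,789,400.00 × (1 − 0.30) = £2,652,580.00.
Per share: £2,652,580.00 / 1,310,000 shares = £2.02.

£2.02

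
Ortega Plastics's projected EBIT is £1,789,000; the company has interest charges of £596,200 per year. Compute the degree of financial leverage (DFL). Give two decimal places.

1.50

Interest = £596,200.00.
DFL = EBIT ÷ (EBIT − I) = £1,789,000 ÷ (£1,789,000 − £596,200.00) = £1,789,000 ÷ £1,192,800.00 = 1.4998.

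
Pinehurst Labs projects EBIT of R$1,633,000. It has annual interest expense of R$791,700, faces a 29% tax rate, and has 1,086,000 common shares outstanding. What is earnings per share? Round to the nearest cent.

R$0.55

Interest = R$791,700.00, so EBT = R$1,633,000 − R$791,700.00 = R$841,300.00.
Net income = R$841,300.00 × (1 − 0.29) = R$597,323.00.
Per share: R$597,323.00 / 1,086,000 shares = R$0.55.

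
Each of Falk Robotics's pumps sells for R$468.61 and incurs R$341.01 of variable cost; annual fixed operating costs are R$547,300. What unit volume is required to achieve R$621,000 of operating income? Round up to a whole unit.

9,156 pumps

Each unit contributes R$468.61 − R$341.01 = R$127.60.
Need Q such that Q × R$127.60 − R$547,300 = R$621,000, i.e. Q = R$1,168,300 / R$127.60 = 9,155.96 → 9,156.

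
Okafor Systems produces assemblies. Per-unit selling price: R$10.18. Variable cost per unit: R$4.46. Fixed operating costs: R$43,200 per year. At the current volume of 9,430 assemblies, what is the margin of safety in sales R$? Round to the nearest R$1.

Unit CM = price − variable cost = R$10.18 − R$4.46 = R$5.72. Break-even units = R$43,200 ÷ R$5.72 = 7,552.45; break-even revenue = 7,552.45 × R$10.18 = R$76,883.92.
Actual sales revenue = 9,430 × R$10.18 = R$95,997.40.
Margin of safety = R$95,997.40 − R$76,883.92 = R$19,113.

R$19,113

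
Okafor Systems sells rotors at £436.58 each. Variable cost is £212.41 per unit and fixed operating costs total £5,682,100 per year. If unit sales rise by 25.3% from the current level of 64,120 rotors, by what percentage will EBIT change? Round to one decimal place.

+41.8%

Total contribution margin = 64,120 × £224.17 = £14,373,780.40.
EBIT = £14,373,780.40 − £5,682,100 = £8,691,680.40.
Degree of operating leverage = £14,373,780.40 / £8,691,680.40 = 1.6537.
%ΔEBIT = DOL × %ΔSales = 1.6537 × +25.3% = +41.8%.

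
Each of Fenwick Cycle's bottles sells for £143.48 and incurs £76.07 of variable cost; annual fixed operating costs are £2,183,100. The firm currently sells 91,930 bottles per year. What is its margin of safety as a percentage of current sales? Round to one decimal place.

64.8%

Each unit contributes £143.48 − £76.07 = £67.41. Break-even units = £2,183,100 ÷ £67.41 = 32,385.40; break-even revenue = 32,385.40 × £143.48 = £4,646,657.59.
Actual sales revenue = 91,930 × £143.48 = £13,190,116.40.
Margin of safety = (£13,190,116.40 − £4,646,657.59) ÷ £13,190,116.40 = 64.8%.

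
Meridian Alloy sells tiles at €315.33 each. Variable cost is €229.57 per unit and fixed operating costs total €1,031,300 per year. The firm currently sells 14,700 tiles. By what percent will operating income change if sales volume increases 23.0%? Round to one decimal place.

Total contribution margin = 14,700 × €85.76 = €1,260,672.00.
EBIT = €1,260,672.00 − €1,031,300 = €229,372.00.
So DOL = total CM / EBIT = €1,260,672.00 / €229,372.00 = 5.4962.
Operating income changes by 5.4962 × +23.0% = +126.4%.

+126.4%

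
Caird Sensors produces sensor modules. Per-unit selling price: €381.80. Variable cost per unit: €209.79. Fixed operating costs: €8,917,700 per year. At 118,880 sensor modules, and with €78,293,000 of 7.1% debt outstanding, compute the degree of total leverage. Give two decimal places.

At 118,880 units, contribution = 118,880 × €172.01 = €20,448,548.80.
EBIT = €20,448,548.80 − €8,917,700 = €11,530,848.80. Interest = €5,558,803.00.
DOL = €20,448,548.80 ÷ €11,530,848.80 = 1.7734; DFL = €11,530,848.80 ÷ €5,972,045.80 = 1.9308.
Combined leverage = 1.7734 × 1.9308 = 3.4241.

3.42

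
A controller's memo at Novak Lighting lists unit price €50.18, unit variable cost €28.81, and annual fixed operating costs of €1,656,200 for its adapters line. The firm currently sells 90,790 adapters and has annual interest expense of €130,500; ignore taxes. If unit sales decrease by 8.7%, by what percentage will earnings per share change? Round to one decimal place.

At 90,790 units, contribution = 90,790 × €21.37 = €1,940,182.30.
Subtracting fixed costs: EBIT = €1,940,182.30 − €1,656,200 = €283,982.30.
Interest = €130,500.00, so EBIT − I = €153,482.30.
Degree of combined leverage = contribution ÷ (EBIT − I) = €1,940,182.30 ÷ €153,482.30 = 12.6411.
%ΔEPS = DCL × %ΔSales = 12.6411 × -8.7% = -110.0%.

-110.0%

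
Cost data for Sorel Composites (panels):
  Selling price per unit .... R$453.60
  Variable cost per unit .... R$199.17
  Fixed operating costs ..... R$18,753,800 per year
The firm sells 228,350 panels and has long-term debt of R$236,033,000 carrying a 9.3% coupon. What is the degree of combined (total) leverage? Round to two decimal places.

Contribution at this volume is 228,350 × R$254.43 = R$58,099,090.50.
Operating income = contribution − fixed costs = R$58,099,090.50 − R$18,753,800 = R$39,345,290.50. Interest = R$21,951,069.00.
DOL = R$58,099,090.50 ÷ R$39,345,290.50 = 1.4766; DFL = R$39,345,290.50 ÷ R$17,394,221.50 = 2.2620.
Combined leverage = 1.4766 × 2.2620 = 3.3401.

3.34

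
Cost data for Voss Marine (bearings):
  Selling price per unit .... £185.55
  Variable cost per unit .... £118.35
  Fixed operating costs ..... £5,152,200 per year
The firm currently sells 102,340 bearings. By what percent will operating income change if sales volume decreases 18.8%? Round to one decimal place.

-74.9%

Total contribution margin = 102,340 × £67.20 = £6,877,248.00.
Operating income = contribution − fixed costs = £6,877,248.00 − £5,152,200 = £1,725,048.00.
DOL = contribution ÷ EBIT = £6,877,248.00 ÷ £1,725,048.00 = 3.9867.
%ΔEBIT = DOL × %ΔSales = 3.9867 × -18.8% = -74.9%.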